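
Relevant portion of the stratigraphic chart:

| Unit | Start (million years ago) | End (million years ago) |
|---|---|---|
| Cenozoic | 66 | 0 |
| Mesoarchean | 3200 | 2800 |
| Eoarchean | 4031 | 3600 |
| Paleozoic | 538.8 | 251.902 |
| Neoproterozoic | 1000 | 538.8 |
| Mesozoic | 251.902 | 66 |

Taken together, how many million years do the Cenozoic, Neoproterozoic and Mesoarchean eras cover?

927.2 million years

Duration is start − end for each: (66 − 0) + (1000 − 538.8) + (3200 − 2800).
That is 66 + 461.2 + 400, which totals 927.2 million years.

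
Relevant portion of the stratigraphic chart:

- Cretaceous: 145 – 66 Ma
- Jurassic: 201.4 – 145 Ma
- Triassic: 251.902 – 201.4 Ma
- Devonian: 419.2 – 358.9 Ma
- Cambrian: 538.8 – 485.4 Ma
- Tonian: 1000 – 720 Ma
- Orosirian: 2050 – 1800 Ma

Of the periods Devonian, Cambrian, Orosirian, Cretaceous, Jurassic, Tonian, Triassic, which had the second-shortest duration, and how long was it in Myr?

Durations: Devonian 60.3; Cambrian 53.4; Orosirian 250; Cretaceous 79; Jurassic 56.4; Tonian 280; Triassic 50.502 Myr.
Sorted shortest-first: Triassic (50.502), Cambrian (53.4), Jurassic (56.4), Devonian (60.3), Cretaceous (79), Orosirian (250), Tonian (280).
The second shortest is Cambrian at 53.4 Myr.

Cambrian, 53.4 million years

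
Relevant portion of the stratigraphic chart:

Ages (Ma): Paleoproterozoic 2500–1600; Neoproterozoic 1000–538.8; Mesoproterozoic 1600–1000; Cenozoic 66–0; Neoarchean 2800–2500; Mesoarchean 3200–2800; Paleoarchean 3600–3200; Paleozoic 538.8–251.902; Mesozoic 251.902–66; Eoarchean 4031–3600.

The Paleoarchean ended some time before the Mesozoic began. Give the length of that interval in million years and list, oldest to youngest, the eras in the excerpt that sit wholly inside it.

The Paleoarchean closes at 3200 Ma and the Mesozoic opens at 251.902 Ma, so the interval is 3200 − 251.902 = 2948.098 Myr.
An era fits inside if it starts at or after 3200 Ma and ends at or before 251.902 Ma; oldest first that gives Mesoarchean, Neoarchean, Paleoproterozoic, Mesoproterozoic, Neoproterozoic, Paleozoic.

2948.098 million years; Mesoarchean, Neoarchean, Paleoproterozoic, Mesoproterozoic, Neoproterozoic, Paleozoic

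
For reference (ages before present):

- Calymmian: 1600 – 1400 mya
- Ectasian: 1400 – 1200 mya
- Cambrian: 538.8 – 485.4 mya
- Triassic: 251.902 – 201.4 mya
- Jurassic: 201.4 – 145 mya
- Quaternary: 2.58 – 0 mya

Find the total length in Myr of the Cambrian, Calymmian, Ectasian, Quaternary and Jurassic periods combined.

Each duration: Cambrian = 53.4; Calymmian = 200; Ectasian = 200; Quaternary = 2.58; Jurassic = 56.4.
Sum: 53.4 + 200 + 200 + 2.58 + 56.4 = 512.38 Myr.

512.38 million years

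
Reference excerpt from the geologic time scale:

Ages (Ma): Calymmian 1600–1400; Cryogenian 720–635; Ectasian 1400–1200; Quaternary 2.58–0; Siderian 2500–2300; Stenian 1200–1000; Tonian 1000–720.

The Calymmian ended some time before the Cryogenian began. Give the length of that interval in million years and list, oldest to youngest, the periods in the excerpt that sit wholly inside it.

680 million years; Ectasian, Stenian, Tonian

End of Calymmian = 1400 Ma; start of Cryogenian = 720 Ma.
Gap = 1400 − 720 = 680 Myr.
Periods wholly inside 1400–720 Ma: Ectasian (1400–1200), Stenian (1200–1000), Tonian (1000–720).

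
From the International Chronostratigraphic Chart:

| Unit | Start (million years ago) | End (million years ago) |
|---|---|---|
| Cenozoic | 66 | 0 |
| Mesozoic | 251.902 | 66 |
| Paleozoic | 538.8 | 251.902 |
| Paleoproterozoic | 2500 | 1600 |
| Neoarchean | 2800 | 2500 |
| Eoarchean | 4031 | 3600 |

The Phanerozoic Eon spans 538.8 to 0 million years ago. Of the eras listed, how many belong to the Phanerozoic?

3

Eras inside 538.8–0 Ma: Paleozoic, Mesozoic, Cenozoic — 3 in total.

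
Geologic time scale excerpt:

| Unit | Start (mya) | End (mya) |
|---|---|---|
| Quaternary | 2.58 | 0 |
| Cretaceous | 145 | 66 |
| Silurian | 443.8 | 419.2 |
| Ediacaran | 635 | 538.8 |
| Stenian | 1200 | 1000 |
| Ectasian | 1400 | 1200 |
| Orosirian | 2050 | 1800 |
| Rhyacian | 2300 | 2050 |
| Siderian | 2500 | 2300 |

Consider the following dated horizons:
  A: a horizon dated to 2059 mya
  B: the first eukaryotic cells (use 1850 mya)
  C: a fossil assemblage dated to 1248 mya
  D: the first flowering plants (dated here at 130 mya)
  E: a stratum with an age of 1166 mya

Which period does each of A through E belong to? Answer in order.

A: 2059 Ma lies in 2300–2050 Ma, so Rhyacian.
B: 1850 Ma lies in 2050–1800 Ma, so Orosirian.
C: 1248 Ma lies in 1400–1200 Ma, so Ectasian.
D: 130 Ma lies in 145–66 Ma, so Cretaceous.
E: 1166 Ma lies in 1200–1000 Ma, so Stenian.

A — Rhyacian; B — Orosirian; C — Ectasian; D — Cretaceous; E — Stenian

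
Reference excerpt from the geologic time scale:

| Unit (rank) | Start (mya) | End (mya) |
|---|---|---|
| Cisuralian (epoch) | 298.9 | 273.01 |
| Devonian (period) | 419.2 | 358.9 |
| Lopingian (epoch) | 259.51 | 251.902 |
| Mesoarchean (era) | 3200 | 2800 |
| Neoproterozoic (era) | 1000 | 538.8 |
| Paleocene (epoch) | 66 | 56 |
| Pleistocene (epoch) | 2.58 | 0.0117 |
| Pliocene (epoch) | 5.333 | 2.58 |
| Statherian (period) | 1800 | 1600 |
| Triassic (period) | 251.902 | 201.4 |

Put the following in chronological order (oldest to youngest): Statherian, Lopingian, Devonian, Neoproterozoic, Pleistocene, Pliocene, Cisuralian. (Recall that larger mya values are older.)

The oldest of these is Statherian (starts 1800 Ma) and the youngest is Pleistocene (ends 0.0117 Ma).
In between, by decreasing start age: Neoproterozoic (1000), Devonian (419.2), Cisuralian (298.9), Lopingian (259.51), Pliocene (5.333).

Statherian, Neoproterozoic, Devonian, Cisuralian, Lopingian, Pliocene, Pleistocene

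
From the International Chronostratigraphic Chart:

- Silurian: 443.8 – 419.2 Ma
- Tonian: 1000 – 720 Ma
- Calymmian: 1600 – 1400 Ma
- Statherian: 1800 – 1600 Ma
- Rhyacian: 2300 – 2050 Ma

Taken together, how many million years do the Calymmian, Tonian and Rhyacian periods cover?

730 million years

Each duration: Calymmian = 200; Tonian = 280; Rhyacian = 250.
Sum: 200 + 280 + 250 = 730 Myr.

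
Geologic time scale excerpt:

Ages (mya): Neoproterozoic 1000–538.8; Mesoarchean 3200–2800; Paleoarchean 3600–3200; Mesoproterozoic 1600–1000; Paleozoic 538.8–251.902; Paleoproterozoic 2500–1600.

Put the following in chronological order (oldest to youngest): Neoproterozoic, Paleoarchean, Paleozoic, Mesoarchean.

Paleoarchean, then Mesoarchean, then Neoproterozoic, then Paleozoic

Sorting by start age (descending Ma, since larger Ma = older): Paleoarchean began 3600, Mesoarchean began 3200, Neoproterozoic began 1000, Paleozoic began 538.8.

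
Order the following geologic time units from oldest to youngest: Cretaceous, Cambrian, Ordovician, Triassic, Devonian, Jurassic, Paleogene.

Cambrian → Ordovician → Devonian → Triassic → Jurassic → Cretaceous → Paleogene

Group by era (each group listed oldest first) — Paleozoic: Cambrian, Ordovician, Devonian; Mesozoic: Triassic, Jurassic, Cretaceous; Cenozoic: Paleogene. The eras run Paleozoic → Mesozoic → Cenozoic. Concatenating the groups in that era order gives oldest to youngest directly.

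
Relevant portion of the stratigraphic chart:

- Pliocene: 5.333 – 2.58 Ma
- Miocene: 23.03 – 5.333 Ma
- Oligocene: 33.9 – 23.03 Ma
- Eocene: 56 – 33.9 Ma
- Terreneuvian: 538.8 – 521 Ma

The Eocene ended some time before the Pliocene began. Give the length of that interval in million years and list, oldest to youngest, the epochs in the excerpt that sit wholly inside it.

The Eocene closes at 33.9 Ma and the Pliocene opens at 5.333 Ma, so the interval is 33.9 − 5.333 = 28.567 Myr.
An epoch fits inside if it starts at or after 33.9 Ma and ends at or before 5.333 Ma; oldest first that gives Oligocene, Miocene.

28.567 million years; Oligocene, Miocene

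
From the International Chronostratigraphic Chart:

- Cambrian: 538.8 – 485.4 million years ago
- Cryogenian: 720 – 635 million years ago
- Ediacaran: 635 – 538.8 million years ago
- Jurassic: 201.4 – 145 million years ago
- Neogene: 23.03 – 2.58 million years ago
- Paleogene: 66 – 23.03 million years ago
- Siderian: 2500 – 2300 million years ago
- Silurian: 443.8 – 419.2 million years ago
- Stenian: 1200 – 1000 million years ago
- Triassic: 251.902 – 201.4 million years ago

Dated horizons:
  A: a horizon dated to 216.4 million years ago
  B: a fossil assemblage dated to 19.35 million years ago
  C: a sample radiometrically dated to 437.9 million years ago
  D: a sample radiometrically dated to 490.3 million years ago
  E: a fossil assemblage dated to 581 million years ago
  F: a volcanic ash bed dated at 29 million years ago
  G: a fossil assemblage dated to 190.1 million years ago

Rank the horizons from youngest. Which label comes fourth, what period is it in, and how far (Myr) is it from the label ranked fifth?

Smaller Ma means younger, so youngest first: B 19.35 < F 29 < G 190.1 < A 216.4 < C 437.9 < D 490.3 < E 581.
Counting 4 along gives A (216.4 Ma); the excerpt puts that inside the Triassic, 251.902–201.4 Ma.
Next in line is C (437.9 Ma), and 437.9 − 216.4 = 221.5 Myr.

A, in the Triassic; 221.5 million years to C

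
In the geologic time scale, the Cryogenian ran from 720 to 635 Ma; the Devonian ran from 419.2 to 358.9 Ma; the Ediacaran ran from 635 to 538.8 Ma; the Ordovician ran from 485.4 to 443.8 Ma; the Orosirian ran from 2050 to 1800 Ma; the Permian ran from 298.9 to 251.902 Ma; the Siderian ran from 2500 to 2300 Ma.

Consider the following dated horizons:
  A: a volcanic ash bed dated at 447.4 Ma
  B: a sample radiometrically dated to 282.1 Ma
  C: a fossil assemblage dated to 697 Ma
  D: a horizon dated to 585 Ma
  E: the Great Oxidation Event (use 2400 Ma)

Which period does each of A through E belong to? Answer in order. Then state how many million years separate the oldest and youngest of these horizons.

Match each age against the start–end ranges in the excerpt: A = 447.4 Ma → Ordovician (485.4–443.8); B = 282.1 Ma → Permian (298.9–251.902); C = 697 Ma → Cryogenian (720–635); D = 585 Ma → Ediacaran (635–538.8); E = 2400 Ma → Siderian (2500–2300).
The largest age is 2400 Ma and the smallest is 282.1 Ma; their difference is 2117.9 Myr.

A — Ordovician; B — Permian; C — Cryogenian; D — Ediacaran; E — Siderian; span 2117.9 million years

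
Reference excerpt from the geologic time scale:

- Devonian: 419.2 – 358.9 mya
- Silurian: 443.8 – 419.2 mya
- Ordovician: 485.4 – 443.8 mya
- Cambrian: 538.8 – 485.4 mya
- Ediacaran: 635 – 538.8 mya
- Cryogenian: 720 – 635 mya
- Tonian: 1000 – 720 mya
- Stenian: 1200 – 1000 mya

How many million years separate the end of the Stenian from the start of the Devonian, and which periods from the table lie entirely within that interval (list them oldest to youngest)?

580.8 million years; Tonian, Cryogenian, Ediacaran, Cambrian, Ordovician, Silurian

End of Stenian = 1000 Ma; start of Devonian = 419.2 Ma.
Gap = 1000 − 419.2 = 580.8 Myr.
Periods wholly inside 1000–419.2 Ma: Tonian (1000–720), Cryogenian (720–635), Ediacaran (635–538.8), Cambrian (538.8–485.4), Ordovician (485.4–443.8), Silurian (443.8–419.2).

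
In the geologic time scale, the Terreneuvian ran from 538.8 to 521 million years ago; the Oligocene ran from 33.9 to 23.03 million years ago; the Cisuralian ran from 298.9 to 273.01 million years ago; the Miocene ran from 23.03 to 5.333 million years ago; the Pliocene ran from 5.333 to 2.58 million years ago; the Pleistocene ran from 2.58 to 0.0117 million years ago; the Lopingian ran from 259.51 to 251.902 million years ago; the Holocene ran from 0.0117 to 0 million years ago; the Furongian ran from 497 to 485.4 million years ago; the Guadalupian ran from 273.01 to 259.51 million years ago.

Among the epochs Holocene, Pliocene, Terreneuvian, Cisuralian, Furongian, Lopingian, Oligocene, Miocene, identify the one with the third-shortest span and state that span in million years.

Durations: Holocene 0.0117; Pliocene 2.753; Terreneuvian 17.8; Cisuralian 25.89; Furongian 11.6; Lopingian 7.608; Oligocene 10.87; Miocene 17.697 Myr.
Sorted shortest-first: Holocene (0.0117), Pliocene (2.753), Lopingian (7.608), Oligocene (10.87), Furongian (11.6), Miocene (17.697), Terreneuvian (17.8), Cisuralian (25.89).
The third shortest is Lopingian at 7.608 Myr.

Lopingian, 7.608 million years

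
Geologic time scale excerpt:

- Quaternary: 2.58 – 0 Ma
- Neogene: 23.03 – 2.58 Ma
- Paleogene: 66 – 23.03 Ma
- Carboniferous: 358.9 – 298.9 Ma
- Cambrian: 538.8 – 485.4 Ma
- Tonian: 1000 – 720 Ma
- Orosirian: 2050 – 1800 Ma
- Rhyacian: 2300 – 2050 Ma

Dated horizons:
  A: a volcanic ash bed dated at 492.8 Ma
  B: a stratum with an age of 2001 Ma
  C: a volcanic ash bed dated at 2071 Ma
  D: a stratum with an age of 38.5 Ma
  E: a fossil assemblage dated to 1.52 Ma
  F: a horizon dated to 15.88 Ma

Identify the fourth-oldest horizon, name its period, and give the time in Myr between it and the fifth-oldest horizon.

Sorted oldest-first by Ma: C (2071), B (2001), A (492.8), D (38.5), F (15.88), E (1.52).
The fourth oldest is D at 38.5 Ma, which lies in 66–23.03 Ma: the Paleogene.
The fifth oldest is F at 15.88 Ma; separation = |38.5 − 15.88| = 22.62 Myr.

D, in the Paleogene; 22.62 million years to F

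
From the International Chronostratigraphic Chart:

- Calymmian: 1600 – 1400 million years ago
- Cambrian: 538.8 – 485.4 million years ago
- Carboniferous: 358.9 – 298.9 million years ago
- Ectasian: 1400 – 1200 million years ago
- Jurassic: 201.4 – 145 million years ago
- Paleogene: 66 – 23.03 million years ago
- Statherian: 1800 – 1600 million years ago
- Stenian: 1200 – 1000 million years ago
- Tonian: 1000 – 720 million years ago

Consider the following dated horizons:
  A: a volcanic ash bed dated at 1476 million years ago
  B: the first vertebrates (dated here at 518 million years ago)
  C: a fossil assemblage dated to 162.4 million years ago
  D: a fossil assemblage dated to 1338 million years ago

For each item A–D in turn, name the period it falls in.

Match each age against the start–end ranges in the excerpt: A = 1476 Ma → Calymmian (1600–1400); B = 518 Ma → Cambrian (538.8–485.4); C = 162.4 Ma → Jurassic (201.4–145); D = 1338 Ma → Ectasian (1400–1200).

A — Calymmian; B — Cambrian; C — Jurassic; D — Ectasian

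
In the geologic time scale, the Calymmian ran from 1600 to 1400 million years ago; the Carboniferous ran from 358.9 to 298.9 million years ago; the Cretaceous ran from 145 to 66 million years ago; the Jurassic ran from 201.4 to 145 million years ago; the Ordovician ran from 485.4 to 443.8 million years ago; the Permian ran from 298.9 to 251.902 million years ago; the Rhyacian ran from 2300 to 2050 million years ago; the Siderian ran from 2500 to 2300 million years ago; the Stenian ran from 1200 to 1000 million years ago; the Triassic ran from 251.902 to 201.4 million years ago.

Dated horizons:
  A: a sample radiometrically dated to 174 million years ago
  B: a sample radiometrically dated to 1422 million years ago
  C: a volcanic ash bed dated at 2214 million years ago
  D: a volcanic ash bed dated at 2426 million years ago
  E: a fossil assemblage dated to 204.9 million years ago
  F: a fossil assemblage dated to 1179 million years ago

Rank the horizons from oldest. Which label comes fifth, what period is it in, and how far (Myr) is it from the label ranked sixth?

E, in the Triassic; 30.9 million years to A

Sorted oldest-first by Ma: D (2426), C (2214), B (1422), F (1179), E (204.9), A (174).
The fifth oldest is E at 204.9 Ma, which lies in 251.902–201.4 Ma: the Triassic.
The sixth oldest is A at 174 Ma; separation = |204.9 − 174| = 30.9 Myr.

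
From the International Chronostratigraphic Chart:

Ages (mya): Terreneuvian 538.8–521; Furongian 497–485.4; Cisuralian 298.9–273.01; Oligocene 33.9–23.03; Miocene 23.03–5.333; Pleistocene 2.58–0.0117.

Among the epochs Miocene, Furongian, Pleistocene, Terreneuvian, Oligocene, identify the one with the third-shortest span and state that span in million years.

Start − end for each: Miocene 23.03 − 5.333 = 17.697; Furongian 497 − 485.4 = 11.6; Pleistocene 2.58 − 0.0117 = 2.5683; Terreneuvian 538.8 − 521 = 17.8; Oligocene 33.9 − 23.03 = 10.87.
Ranking these from shortest: Pleistocene < Oligocene < Furongian < Miocene < Terreneuvian.
Position 3 in that ranking is Furongian, which lasted 11.6 Myr.

Furongian, 11.6 million years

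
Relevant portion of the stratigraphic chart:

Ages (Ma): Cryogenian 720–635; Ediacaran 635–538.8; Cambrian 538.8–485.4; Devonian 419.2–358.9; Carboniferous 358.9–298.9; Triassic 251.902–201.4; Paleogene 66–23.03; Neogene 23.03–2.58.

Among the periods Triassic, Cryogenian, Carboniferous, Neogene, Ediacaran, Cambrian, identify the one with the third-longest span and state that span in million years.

Carboniferous, 60 million years

Start − end for each: Triassic 251.902 − 201.4 = 50.502; Cryogenian 720 − 635 = 85; Carboniferous 358.9 − 298.9 = 60; Neogene 23.03 − 2.58 = 20.45; Ediacaran 635 − 538.8 = 96.2; Cambrian 538.8 − 485.4 = 53.4.
Ranking these from longest: Ediacaran > Cryogenian > Carboniferous > Cambrian > Triassic > Neogene.
Position 3 in that ranking is Carboniferous, which lasted 60 Myr.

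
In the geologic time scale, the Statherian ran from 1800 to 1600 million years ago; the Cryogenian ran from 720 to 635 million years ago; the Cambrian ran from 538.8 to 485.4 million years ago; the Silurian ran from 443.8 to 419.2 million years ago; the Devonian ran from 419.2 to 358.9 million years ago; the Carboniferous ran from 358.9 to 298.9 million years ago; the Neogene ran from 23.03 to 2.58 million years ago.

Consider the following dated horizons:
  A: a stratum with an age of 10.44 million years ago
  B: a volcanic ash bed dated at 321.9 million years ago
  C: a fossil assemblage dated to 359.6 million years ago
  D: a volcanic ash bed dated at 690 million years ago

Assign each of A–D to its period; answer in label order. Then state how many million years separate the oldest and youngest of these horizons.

A: 10.44 Ma lies in 23.03–2.58 Ma, so Neogene.
B: 321.9 Ma lies in 358.9–298.9 Ma, so Carboniferous.
C: 359.6 Ma lies in 419.2–358.9 Ma, so Devonian.
D: 690 Ma lies in 720–635 Ma, so Cryogenian.
Oldest = 690 Ma, youngest = 10.44 Ma → span 679.56 Myr.

A — Neogene; B — Carboniferous; C — Devonian; D — Cryogenian; span 679.56 million years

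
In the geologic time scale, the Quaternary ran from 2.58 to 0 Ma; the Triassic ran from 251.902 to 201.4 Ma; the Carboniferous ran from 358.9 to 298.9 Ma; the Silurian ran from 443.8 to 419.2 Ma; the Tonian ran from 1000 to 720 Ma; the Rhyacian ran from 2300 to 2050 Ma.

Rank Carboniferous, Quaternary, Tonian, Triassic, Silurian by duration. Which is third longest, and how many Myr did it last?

Triassic, 50.502 million years

Durations: Carboniferous 60; Quaternary 2.58; Tonian 280; Triassic 50.502; Silurian 24.6 Myr.
Sorted longest-first: Tonian (280), Carboniferous (60), Triassic (50.502), Silurian (24.6), Quaternary (2.58).
The third longest is Triassic at 50.502 Myr.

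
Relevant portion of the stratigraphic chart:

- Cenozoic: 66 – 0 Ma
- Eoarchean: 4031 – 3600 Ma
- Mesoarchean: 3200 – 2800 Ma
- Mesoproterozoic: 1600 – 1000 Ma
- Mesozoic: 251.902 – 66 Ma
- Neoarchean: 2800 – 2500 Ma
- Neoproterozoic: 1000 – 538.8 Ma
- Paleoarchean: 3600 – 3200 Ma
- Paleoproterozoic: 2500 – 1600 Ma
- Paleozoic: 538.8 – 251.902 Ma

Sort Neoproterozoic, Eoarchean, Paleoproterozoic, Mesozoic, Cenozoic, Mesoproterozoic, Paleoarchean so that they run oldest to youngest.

Eoarchean, Paleoarchean, Paleoproterozoic, Mesoproterozoic, Neoproterozoic, Mesozoic, Cenozoic

The oldest of these is Eoarchean (starts 4031 Ma) and the youngest is Cenozoic (ends 0 Ma).
In between, by decreasing start age: Paleoarchean (3600), Paleoproterozoic (2500), Mesoproterozoic (1600), Neoproterozoic (1000), Mesozoic (251.902).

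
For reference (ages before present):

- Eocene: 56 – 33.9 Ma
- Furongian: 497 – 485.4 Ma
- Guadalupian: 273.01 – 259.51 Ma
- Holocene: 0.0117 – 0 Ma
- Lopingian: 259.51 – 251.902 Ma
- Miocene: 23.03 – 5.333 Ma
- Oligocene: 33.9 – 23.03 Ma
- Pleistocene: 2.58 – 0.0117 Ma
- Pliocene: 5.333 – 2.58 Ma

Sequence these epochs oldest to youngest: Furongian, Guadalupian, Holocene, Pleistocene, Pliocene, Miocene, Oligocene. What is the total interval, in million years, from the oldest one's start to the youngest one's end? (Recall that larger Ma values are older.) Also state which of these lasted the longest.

Furongian → Guadalupian → Oligocene → Miocene → Pliocene → Pleistocene → Holocene; total span 497 Myr; longest is Miocene

From the excerpt: Furongian 497–485.4; Guadalupian 273.01–259.51; Holocene 0.0117–0; Pleistocene 2.58–0.0117; Pliocene 5.333–2.58; Miocene 23.03–5.333; Oligocene 33.9–23.03 (Ma).
Larger Ma is earlier, so the oldest is Furongian and the youngest is Holocene; oldest to youngest: Furongian, Guadalupian, Oligocene, Miocene, Pliocene, Pleistocene, Holocene.
Oldest start 497 minus youngest end 0 gives 497 Myr overall.
Individual lengths (start − end): Guadalupian 13.5; Pliocene 2.753; Miocene 17.697; Holocene 0.0117; Pleistocene 2.5683; Furongian 11.6; Oligocene 10.87. The largest is Miocene at 17.697 Myr.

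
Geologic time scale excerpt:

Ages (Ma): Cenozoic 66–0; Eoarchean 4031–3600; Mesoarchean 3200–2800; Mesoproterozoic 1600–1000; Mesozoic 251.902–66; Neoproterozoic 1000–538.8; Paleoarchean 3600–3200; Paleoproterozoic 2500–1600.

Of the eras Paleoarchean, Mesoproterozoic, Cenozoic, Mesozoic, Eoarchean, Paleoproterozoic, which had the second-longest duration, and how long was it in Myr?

Start − end for each: Paleoarchean 3600 − 3200 = 400; Mesoproterozoic 1600 − 1000 = 600; Cenozoic 66 − 0 = 66; Mesozoic 251.902 − 66 = 185.902; Eoarchean 4031 − 3600 = 431; Paleoproterozoic 2500 − 1600 = 900.
Ranking these from longest: Paleoproterozoic > Mesoproterozoic > Eoarchean > Paleoarchean > Mesozoic > Cenozoic.
Position 2 in that ranking is Mesoproterozoic, which lasted 600 Myr.

Mesoproterozoic, 600 million years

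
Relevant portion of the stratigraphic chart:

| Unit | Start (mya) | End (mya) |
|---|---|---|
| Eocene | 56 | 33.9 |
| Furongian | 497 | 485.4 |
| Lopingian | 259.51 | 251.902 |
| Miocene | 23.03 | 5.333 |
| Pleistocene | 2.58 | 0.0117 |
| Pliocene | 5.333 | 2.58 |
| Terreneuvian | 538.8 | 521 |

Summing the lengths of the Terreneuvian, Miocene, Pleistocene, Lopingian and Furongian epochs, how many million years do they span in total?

Duration is start − end for each: (538.8 − 521) + (23.03 − 5.333) + (2.58 − 0.0117) + (259.51 − 251.902) + (497 − 485.4).
That is 17.8 + 17.697 + 2.5683 + 7.608 + 11.6, which totals 57.2733 million years.

57.2733 million years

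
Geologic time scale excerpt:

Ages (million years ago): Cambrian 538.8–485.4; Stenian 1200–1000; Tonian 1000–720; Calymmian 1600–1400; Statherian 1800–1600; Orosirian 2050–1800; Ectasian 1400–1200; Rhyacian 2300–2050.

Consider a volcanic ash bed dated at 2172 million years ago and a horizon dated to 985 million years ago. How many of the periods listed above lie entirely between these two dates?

The older date is 2172 Ma and the younger is 985 Ma.
Periods with start < 2172 and end > 985 Ma: Orosirian (2050–1800), Statherian (1800–1600), Calymmian (1600–1400), Ectasian (1400–1200), Stenian (1200–1000).
That is 5 complete periods.

5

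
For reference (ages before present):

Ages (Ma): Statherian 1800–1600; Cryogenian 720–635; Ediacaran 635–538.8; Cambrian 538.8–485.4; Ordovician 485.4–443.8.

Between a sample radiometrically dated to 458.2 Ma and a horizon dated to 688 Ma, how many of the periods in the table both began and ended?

The older date is 688 Ma and the younger is 458.2 Ma.
Periods with start < 688 and end > 458.2 Ma: Ediacaran (635–538.8), Cambrian (538.8–485.4).
That is 2 complete periods.

2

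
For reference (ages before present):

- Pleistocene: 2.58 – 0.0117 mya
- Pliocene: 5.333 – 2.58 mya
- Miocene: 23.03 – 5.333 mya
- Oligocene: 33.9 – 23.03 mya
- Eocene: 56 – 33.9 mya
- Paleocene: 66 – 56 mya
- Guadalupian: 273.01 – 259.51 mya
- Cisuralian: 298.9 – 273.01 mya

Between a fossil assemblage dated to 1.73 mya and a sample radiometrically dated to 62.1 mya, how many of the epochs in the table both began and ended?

62.1 Ma sits inside the Paleocene (66–56) and 1.73 Ma inside the Pleistocene (2.58–0.0117); neither of those is wholly between the two dates.
The listed epochs lying completely between them are Eocene, Oligocene, Miocene, Pliocene — 4 in all.

4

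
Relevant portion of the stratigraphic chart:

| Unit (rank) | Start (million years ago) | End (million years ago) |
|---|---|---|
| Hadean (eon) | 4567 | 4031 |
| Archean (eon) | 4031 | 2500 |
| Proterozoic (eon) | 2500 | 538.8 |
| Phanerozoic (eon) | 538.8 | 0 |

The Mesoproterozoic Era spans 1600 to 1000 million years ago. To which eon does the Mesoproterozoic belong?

The Mesoproterozoic (1600–1000 Ma) lies entirely within 2500–538.8 Ma, the Proterozoic Eon.

Proterozoic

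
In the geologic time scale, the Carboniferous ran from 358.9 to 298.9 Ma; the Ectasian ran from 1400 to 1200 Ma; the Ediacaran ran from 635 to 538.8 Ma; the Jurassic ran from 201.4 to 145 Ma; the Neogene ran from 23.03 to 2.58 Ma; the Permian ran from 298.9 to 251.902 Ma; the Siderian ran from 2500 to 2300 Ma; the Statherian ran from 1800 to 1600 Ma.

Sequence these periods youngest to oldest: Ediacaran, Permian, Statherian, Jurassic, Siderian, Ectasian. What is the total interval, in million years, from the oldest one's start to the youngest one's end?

Jurassic → Permian → Ediacaran → Ectasian → Statherian → Siderian; total span 2355 Myr

From the excerpt: Ediacaran 635–538.8; Permian 298.9–251.902; Statherian 1800–1600; Jurassic 201.4–145; Siderian 2500–2300; Ectasian 1400–1200 (Ma).
Larger Ma is earlier, so the oldest is Siderian and the youngest is Jurassic; youngest to oldest: Jurassic, Permian, Ediacaran, Ectasian, Statherian, Siderian.
Oldest start 2500 minus youngest end 145 gives 2355 Myr overall.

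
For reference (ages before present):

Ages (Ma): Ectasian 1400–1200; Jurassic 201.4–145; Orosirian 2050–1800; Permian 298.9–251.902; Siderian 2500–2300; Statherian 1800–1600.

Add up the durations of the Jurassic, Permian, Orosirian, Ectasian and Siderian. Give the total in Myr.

753.398 million years

Duration is start − end for each: (201.4 − 145) + (298.9 − 251.902) + (2050 − 1800) + (1400 − 1200) + (2500 − 2300).
That is 56.4 + 46.998 + 250 + 200 + 200, which totals 753.398 million years.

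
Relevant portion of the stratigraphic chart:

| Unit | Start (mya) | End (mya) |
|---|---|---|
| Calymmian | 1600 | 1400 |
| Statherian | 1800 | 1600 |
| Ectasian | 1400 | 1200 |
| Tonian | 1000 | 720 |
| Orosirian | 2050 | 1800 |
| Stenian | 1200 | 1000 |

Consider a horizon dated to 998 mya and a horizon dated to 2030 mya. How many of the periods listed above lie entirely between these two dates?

The older date is 2030 Ma and the younger is 998 Ma.
Periods with start < 2030 and end > 998 Ma: Statherian (1800–1600), Calymmian (1600–1400), Ectasian (1400–1200), Stenian (1200–1000).
That is 4 complete periods.

4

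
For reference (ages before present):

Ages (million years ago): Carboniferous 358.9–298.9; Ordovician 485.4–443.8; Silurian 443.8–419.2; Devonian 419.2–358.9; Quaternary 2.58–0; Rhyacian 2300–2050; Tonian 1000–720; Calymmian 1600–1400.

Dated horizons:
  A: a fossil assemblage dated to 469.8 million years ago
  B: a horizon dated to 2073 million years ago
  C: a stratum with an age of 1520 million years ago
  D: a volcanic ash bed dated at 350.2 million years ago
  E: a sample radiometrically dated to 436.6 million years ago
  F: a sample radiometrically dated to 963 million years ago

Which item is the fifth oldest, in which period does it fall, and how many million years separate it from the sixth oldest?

E, in the Silurian; 86.4 million years to D

Sorted oldest-first by Ma: B (2073), C (1520), F (963), A (469.8), E (436.6), D (350.2).
The fifth oldest is E at 436.6 Ma, which lies in 443.8–419.2 Ma: the Silurian.
The sixth oldest is D at 350.2 Ma; separation = |436.6 − 350.2| = 86.4 Myr.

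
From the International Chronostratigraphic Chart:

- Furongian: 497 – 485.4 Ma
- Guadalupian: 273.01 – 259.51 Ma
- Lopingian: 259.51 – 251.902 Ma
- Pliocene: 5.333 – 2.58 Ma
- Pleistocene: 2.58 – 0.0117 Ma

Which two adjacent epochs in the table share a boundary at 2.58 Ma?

The Pliocene ends at 2.58 Ma and the Pleistocene begins at 2.58 Ma, so they share that boundary.

Pliocene and Pleistocene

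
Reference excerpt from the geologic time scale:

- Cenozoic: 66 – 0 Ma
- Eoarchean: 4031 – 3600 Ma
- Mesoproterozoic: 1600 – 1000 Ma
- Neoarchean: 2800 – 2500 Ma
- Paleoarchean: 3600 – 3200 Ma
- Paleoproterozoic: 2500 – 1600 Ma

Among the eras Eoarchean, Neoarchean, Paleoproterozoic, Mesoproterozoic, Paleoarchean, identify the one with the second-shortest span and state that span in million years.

Paleoarchean, 400 million years

Durations: Eoarchean 431; Neoarchean 300; Paleoproterozoic 900; Mesoproterozoic 600; Paleoarchean 400 Myr.
Sorted shortest-first: Neoarchean (300), Paleoarchean (400), Eoarchean (431), Mesoproterozoic (600), Paleoproterozoic (900).
The second shortest is Paleoarchean at 400 Myr.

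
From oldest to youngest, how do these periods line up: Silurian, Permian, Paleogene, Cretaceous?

Era membership (oldest first within each) — Paleozoic: Silurian, Permian; Mesozoic: Cretaceous; Cenozoic: Paleogene. Paleozoic precedes Mesozoic, which precedes Cenozoic. Concatenating the groups in that era order gives oldest to youngest directly.

Silurian, Permian, Cretaceous, Paleogene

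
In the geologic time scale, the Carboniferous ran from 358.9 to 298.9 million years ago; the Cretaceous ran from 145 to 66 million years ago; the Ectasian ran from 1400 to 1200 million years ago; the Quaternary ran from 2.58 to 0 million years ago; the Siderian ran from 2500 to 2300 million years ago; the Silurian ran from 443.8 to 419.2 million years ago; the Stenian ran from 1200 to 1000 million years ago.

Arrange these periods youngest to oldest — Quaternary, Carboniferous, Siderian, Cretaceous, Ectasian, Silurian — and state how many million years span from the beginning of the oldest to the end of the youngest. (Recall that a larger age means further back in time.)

From the excerpt: Quaternary 2.58–0; Carboniferous 358.9–298.9; Siderian 2500–2300; Cretaceous 145–66; Ectasian 1400–1200; Silurian 443.8–419.2 (Ma).
Larger Ma is earlier, so the oldest is Siderian and the youngest is Quaternary; youngest to oldest: Quaternary, Cretaceous, Carboniferous, Silurian, Ectasian, Siderian.
Oldest start 2500 minus youngest end 0 gives 2500 Myr overall.

Quaternary → Cretaceous → Carboniferous → Silurian → Ectasian → Siderian; total span 2500 Myr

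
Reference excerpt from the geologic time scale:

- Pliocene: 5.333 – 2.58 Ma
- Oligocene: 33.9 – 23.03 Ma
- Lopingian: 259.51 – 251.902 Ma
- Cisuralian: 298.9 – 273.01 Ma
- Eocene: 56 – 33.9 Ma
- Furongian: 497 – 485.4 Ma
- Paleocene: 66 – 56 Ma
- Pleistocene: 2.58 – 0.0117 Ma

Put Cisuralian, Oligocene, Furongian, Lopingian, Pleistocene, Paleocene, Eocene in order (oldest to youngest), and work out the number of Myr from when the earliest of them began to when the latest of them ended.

Start ages (Ma): Furongian 497, Cisuralian 298.9, Lopingian 259.51, Paleocene 66, Eocene 56, Oligocene 33.9, Pleistocene 2.58.
Ordered oldest to youngest: Furongian, Cisuralian, Lopingian, Paleocene, Eocene, Oligocene, Pleistocene.
Span = 497 − 0.0117 = 496.9883 Myr.

Furongian, Cisuralian, Lopingian, Paleocene, Eocene, Oligocene, Pleistocene; total span 496.9883 Myr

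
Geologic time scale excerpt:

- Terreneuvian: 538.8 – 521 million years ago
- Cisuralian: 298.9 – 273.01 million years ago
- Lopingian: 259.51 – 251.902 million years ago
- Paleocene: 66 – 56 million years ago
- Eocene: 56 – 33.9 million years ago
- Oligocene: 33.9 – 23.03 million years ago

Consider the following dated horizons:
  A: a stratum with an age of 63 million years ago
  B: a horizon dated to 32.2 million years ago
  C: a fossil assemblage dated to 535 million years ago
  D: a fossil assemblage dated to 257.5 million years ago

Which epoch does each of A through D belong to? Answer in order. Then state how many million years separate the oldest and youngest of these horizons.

A: 63 Ma lies in 66–56 Ma, so Paleocene.
B: 32.2 Ma lies in 33.9–23.03 Ma, so Oligocene.
C: 535 Ma lies in 538.8–521 Ma, so Terreneuvian.
D: 257.5 Ma lies in 259.51–251.902 Ma, so Lopingian.
Oldest = 535 Ma, youngest = 32.2 Ma → span 502.8 Myr.

A — Paleocene; B — Oligocene; C — Terreneuvian; D — Lopingian; span 502.8 million years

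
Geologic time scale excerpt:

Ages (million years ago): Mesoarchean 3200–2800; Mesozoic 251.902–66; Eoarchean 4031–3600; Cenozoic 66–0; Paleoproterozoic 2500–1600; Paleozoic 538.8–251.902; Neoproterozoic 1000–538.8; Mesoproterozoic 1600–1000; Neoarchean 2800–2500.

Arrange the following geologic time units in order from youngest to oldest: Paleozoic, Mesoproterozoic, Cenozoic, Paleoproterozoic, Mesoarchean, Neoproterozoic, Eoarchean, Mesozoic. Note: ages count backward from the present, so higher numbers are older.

Sorting by start age (ascending Ma, since larger Ma = older): Cenozoic start 66, Mesozoic start 251.902, Paleozoic start 538.8, Neoproterozoic start 1000, Mesoproterozoic start 1600, Paleoproterozoic start 2500, Mesoarchean start 3200, Eoarchean start 4031.

Cenozoic → Mesozoic → Paleozoic → Neoproterozoic → Mesoproterozoic → Paleoproterozoic → Mesoarchean → Eoarchean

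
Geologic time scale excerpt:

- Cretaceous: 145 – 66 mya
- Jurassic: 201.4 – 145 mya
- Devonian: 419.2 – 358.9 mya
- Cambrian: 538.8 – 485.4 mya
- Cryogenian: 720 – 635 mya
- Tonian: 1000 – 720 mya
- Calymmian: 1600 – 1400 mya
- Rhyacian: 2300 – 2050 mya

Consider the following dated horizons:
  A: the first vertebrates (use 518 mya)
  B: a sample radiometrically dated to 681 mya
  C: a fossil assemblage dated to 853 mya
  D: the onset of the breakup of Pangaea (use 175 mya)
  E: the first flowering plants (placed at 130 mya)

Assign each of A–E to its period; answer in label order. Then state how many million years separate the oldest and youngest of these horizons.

Match each age against the start–end ranges in the excerpt: A = 518 Ma → Cambrian (538.8–485.4); B = 681 Ma → Cryogenian (720–635); C = 853 Ma → Tonian (1000–720); D = 175 Ma → Jurassic (201.4–145); E = 130 Ma → Cretaceous (145–66).
The largest age is 853 Ma and the smallest is 130 Ma; their difference is 723 Myr.

A — Cambrian; B — Cryogenian; C — Tonian; D — Jurassic; E — Cretaceous; span 723 million years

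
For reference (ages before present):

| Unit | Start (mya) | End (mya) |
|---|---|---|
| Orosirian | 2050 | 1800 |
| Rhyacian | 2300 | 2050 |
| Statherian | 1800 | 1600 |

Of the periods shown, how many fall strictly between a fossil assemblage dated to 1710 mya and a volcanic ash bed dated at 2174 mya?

The older date is 2174 Ma and the younger is 1710 Ma.
Periods with start < 2174 and end > 1710 Ma: Orosirian (2050–1800).
That is 1 complete period.

1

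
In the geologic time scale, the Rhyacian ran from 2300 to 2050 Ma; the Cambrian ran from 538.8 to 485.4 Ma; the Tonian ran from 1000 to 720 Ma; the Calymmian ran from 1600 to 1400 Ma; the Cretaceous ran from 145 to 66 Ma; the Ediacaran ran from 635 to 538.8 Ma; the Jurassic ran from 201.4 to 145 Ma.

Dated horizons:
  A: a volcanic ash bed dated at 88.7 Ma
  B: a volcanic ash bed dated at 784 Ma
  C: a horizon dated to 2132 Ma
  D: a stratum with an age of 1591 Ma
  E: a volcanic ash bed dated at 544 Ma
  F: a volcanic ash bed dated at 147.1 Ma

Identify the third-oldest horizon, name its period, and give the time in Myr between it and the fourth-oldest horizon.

Larger Ma means older, so oldest first: C 2132 > D 1591 > B 784 > E 544 > F 147.1 > A 88.7.
Counting 3 along gives B (784 Ma); the excerpt puts that inside the Tonian, 1000–720 Ma.
Next in line is E (544 Ma), and 784 − 544 = 240 Myr.

B, in the Tonian; 240 million years to E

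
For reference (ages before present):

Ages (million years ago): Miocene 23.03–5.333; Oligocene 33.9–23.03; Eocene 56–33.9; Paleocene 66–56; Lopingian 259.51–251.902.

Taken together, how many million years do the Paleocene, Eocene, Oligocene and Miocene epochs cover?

60.667 million years

Duration is start − end for each: (66 − 56) + (56 − 33.9) + (33.9 − 23.03) + (23.03 − 5.333).
That is 10 + 22.1 + 10.87 + 17.697, which totals 60.667 million years.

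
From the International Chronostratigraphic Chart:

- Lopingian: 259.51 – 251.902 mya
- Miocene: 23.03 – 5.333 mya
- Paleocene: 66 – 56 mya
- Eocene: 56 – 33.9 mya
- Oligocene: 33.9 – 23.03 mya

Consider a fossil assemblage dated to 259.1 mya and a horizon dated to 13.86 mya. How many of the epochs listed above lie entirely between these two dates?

3

The older date is 259.1 Ma and the younger is 13.86 Ma.
Epochs with start < 259.1 and end > 13.86 Ma: Paleocene (66–56), Eocene (56–33.9), Oligocene (33.9–23.03).
That is 3 complete epochs.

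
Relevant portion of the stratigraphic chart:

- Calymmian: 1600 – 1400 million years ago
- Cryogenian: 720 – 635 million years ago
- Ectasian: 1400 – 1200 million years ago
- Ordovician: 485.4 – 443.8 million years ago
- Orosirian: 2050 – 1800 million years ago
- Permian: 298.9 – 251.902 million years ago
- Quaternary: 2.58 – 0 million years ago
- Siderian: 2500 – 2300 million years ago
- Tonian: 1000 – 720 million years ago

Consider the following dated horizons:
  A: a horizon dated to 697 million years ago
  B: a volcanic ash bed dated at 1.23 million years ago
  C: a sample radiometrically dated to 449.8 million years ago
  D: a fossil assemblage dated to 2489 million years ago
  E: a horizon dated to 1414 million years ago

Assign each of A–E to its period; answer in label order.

Match each age against the start–end ranges in the excerpt: A = 697 Ma → Cryogenian (720–635); B = 1.23 Ma → Quaternary (2.58–0); C = 449.8 Ma → Ordovician (485.4–443.8); D = 2489 Ma → Siderian (2500–2300); E = 1414 Ma → Calymmian (1600–1400).

A — Cryogenian; B — Quaternary; C — Ordovician; D — Siderian; E — Calymmian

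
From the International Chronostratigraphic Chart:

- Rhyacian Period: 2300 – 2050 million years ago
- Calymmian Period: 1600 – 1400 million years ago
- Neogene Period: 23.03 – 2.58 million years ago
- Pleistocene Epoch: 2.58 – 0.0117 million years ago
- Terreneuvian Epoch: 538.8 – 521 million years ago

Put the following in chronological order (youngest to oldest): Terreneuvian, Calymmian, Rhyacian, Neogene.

Neogene, Terreneuvian, Calymmian, Rhyacian

Sorting by start age (ascending Ma, since larger Ma = older): Neogene start 23.03, Terreneuvian start 538.8, Calymmian start 1600, Rhyacian start 2300.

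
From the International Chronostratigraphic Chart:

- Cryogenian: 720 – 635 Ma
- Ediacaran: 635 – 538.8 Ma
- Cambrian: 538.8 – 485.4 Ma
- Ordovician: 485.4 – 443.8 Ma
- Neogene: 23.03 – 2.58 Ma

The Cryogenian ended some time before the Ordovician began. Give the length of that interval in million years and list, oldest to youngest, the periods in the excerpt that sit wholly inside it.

149.6 million years; Ediacaran, Cambrian

The Cryogenian closes at 635 Ma and the Ordovician opens at 485.4 Ma, so the interval is 635 − 485.4 = 149.6 Myr.
A period fits inside if it starts at or after 635 Ma and ends at or before 485.4 Ma; oldest first that gives Ediacaran, Cambrian.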